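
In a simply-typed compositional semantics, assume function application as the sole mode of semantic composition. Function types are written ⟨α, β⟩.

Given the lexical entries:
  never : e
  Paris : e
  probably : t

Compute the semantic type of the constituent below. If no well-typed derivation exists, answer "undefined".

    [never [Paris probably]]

undefined

[Paris probably]: e and t cannot combine by function application — type clash.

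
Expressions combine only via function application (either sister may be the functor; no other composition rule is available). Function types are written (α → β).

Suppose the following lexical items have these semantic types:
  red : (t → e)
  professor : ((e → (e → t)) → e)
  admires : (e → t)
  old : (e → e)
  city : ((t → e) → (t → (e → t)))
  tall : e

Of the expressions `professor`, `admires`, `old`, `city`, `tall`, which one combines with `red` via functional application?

city

professor : ((e → (e → t)) → e) — red needs t; professor needs (e → (e → t)); neither fits.
admires : (e → t) — red needs t; admires needs e; neither fits.
old : (e → e) — red needs t; old needs e; neither fits.
city — combines: city : ((t → e) → (t → (e → t))) takes red : (t → e) as argument, giving (t → (e → t)).
tall : e — red needs t; tall needs nothing (atomic); neither fits.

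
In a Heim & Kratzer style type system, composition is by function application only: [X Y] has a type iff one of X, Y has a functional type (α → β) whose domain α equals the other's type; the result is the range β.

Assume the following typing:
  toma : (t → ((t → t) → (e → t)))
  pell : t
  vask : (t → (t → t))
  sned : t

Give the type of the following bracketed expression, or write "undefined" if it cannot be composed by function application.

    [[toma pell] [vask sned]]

[toma pell] — toma of type (t → ((t → t) → (e → t))) combines with pell of type t: type ((t → t) → (e → t)).
[vask sned] — vask of type (t → (t → t)) combines with sned of type t: type (t → t).
[[toma pell] [vask sned]] — [toma pell] of type ((t → t) → (e → t)) combines with [vask sned] of type (t → t): type (e → t).

(e → t)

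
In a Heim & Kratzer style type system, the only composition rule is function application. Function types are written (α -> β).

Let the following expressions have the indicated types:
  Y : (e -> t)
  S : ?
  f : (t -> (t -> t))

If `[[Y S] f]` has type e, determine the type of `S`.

At [[Y S] f] (required: e): f is (t -> (t -> t)), which is not a function with range e; hence [Y S] is the functor — type ((t -> (t -> t)) -> e).
At [Y S] (required: ((t -> (t -> t)) -> e)): Y is (e -> t), which is not a function with range ((t -> (t -> t)) -> e); hence S is the functor — type ((e -> t) -> ((t -> (t -> t)) -> e)).

((e -> t) -> ((t -> (t -> t)) -> e))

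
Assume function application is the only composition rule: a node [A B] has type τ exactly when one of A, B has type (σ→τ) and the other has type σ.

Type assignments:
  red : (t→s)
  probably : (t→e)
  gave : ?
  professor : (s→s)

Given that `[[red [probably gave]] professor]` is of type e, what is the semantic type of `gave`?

[[red [probably gave]] professor] must have type e. The sister professor has type (s→s); that is not a function onto e, so [red [probably gave]] must be the functor, of type ((s→s)→e).
[red [probably gave]] must have type ((s→s)→e). The sister red has type (t→s); that is not a function onto ((s→s)→e), so [probably gave] must be the functor, of type ((t→s)→((s→s)→e)).
[probably gave] must have type ((t→s)→((s→s)→e)). The sister probably has type (t→e); that is not a function onto ((t→s)→((s→s)→e)), so gave must be the functor, of type ((t→e)→((t→s)→((s→s)→e))).

((t→e)→((t→s)→((s→s)→e)))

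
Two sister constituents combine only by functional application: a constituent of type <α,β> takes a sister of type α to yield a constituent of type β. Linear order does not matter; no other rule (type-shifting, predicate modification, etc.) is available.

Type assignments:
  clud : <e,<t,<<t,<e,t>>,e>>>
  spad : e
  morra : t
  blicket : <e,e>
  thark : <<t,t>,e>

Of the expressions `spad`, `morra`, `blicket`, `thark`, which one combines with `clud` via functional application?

spad — combines: clud : <e,<t,<<t,<e,t>>,e>>> takes spad : e as argument, giving <t,<<t,<e,t>>,e>>.
morra : t — clud needs e; morra needs nothing (atomic); neither fits.
blicket : <e,e> — clud needs e; blicket needs e; neither fits.
thark : <<t,t>,e> — clud needs e; thark needs <t,t>; neither fits.

spad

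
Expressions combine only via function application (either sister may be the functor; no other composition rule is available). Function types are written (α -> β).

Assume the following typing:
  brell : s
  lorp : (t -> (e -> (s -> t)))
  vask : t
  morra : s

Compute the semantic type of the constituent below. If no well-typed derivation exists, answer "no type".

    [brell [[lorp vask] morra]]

no type

[lorp vask]: lorp is (t -> (e -> (s -> t))), vask is t; result (e -> (s -> t)).
[[lorp vask] morra]: (e -> (s -> t)) with s — neither is a function whose domain matches the other; composition fails here.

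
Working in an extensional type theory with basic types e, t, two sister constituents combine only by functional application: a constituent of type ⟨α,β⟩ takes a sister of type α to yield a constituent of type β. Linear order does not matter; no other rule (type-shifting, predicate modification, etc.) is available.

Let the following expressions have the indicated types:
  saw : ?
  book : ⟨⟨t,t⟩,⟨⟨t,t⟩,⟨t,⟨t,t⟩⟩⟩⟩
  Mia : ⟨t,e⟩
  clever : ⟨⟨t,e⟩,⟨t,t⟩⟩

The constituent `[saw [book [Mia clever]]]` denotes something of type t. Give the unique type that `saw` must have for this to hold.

⟨⟨⟨t,t⟩,⟨t,⟨t,t⟩⟩⟩,t⟩

At [saw [book [Mia clever]]] (required: t): [book [Mia clever]] is ⟨⟨t,t⟩,⟨t,⟨t,t⟩⟩⟩, which is not a function with range t; hence saw is the functor — type ⟨⟨⟨t,t⟩,⟨t,⟨t,t⟩⟩⟩,t⟩.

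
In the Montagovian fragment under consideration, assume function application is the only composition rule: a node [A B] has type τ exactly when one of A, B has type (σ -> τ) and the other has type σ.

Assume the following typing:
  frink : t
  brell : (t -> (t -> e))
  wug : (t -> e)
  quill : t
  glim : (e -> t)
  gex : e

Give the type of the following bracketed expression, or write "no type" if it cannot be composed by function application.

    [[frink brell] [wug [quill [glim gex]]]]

no type

[frink brell]: (t -> (t -> e)) applied to t yields (t -> e).
[glim gex]: (e -> t) applied to e yields t.
[quill [glim gex]]: t and t cannot combine by function application — type clash.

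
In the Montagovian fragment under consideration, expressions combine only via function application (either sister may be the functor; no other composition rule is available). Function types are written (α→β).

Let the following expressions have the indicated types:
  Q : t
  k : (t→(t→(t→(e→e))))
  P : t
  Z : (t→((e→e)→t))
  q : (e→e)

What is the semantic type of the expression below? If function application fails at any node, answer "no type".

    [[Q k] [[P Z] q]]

(t→(e→e))

[Q k]: k is (t→(t→(t→(e→e)))), Q is t; result (t→(t→(e→e))).
[P Z]: Z is (t→((e→e)→t)), P is t; result ((e→e)→t).
[[P Z] q]: [P Z] is ((e→e)→t), q is (e→e); result t.
[[Q k] [[P Z] q]]: [Q k] is (t→(t→(e→e))), [[P Z] q] is t; result (t→(e→e)).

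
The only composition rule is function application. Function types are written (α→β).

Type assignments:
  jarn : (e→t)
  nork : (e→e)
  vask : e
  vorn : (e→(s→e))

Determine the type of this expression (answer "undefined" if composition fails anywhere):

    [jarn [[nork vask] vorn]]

[nork vask]: (e→e) applied to e yields e.
[[nork vask] vorn]: (e→(s→e)) applied to e yields (s→e).
[jarn [[nork vask] vorn]]: (e→t) and (s→e) cannot combine by function application — type clash.

undefined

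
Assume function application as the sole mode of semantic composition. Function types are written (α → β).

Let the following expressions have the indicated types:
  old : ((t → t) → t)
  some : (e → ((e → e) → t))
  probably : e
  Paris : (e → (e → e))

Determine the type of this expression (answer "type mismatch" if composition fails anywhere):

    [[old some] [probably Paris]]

At [old some]: neither ((t → t) → t) nor (e → ((e → e) → t)) can take the other as argument; the node is ill-typed.

type mismatch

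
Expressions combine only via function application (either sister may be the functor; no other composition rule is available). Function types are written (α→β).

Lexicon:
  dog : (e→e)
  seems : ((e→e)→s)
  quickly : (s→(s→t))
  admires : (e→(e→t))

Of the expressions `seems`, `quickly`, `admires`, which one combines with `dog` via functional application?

seems — combines: seems : ((e→e)→s) takes dog : (e→e) as argument, giving s.
quickly : (s→(s→t)) — no; dog wants e, and quickly wants s.
admires : (e→(e→t)) — no; dog wants e, and admires wants e.

seems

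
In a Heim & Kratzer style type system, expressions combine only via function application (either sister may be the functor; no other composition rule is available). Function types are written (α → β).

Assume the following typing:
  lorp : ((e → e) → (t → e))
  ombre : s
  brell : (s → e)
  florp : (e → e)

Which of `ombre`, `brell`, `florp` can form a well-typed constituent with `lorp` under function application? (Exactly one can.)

florp

ombre : s — does not combine with lorp.
brell : (s → e) — does not combine with lorp.
florp — combines: lorp : ((e → e) → (t → e)) takes florp : (e → e) as argument, giving (t → e).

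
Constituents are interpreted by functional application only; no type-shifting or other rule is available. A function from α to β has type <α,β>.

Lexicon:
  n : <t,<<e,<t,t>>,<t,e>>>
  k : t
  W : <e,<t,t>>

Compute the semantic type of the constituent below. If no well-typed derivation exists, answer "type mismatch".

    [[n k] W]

[n k]: <t,<<e,<t,t>>,<t,e>>> applied to t yields <<e,<t,t>>,<t,e>>.
[[n k] W]: <<e,<t,t>>,<t,e>> applied to <e,<t,t>> yields <t,e>.

<t,e>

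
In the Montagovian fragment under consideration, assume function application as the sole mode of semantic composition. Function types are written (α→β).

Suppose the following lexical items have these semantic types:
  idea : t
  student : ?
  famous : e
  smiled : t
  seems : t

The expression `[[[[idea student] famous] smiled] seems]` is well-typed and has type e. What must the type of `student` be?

(t→(e→(t→(t→e))))

[[[[idea student] famous] smiled] seems] is required to be e. seems : t cannot yield e as functor, so [[[idea student] famous] smiled] : (t→e).
[[[idea student] famous] smiled] is required to be (t→e). smiled : t cannot yield (t→e) as functor, so [[idea student] famous] : (t→(t→e)).
[[idea student] famous] is required to be (t→(t→e)). famous : e cannot yield (t→(t→e)) as functor, so [idea student] : (e→(t→(t→e))).
[idea student] is required to be (e→(t→(t→e))). idea : t cannot yield (e→(t→(t→e))) as functor, so student : (t→(e→(t→(t→e)))).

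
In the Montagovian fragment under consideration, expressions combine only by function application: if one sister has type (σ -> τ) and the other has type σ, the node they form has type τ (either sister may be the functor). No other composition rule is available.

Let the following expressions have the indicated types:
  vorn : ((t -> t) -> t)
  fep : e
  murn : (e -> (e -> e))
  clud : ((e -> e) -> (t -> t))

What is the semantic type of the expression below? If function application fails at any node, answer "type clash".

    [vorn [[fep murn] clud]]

[fep murn]: functor murn : (e -> (e -> e)), argument fep : e; result (e -> e).
[[fep murn] clud]: functor clud : ((e -> e) -> (t -> t)), argument [fep murn] : (e -> e); result (t -> t).
[vorn [[fep murn] clud]]: functor vorn : ((t -> t) -> t), argument [[fep murn] clud] : (t -> t); result t.

t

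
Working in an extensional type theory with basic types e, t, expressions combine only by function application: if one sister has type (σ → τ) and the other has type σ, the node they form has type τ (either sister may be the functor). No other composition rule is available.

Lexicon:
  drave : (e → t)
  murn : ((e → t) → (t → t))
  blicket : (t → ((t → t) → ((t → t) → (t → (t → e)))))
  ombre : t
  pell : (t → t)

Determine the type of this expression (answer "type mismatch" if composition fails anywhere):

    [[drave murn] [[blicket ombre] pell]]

[drave murn]: functor murn : ((e → t) → (t → t)), argument drave : (e → t); result (t → t).
[blicket ombre]: functor blicket : (t → ((t → t) → ((t → t) → (t → (t → e))))), argument ombre : t; result ((t → t) → ((t → t) → (t → (t → e)))).
[[blicket ombre] pell]: functor [blicket ombre] : ((t → t) → ((t → t) → (t → (t → e)))), argument pell : (t → t); result ((t → t) → (t → (t → e))).
[[drave murn] [[blicket ombre] pell]]: functor [[blicket ombre] pell] : ((t → t) → (t → (t → e))), argument [drave murn] : (t → t); result (t → (t → e)).

(t → (t → e))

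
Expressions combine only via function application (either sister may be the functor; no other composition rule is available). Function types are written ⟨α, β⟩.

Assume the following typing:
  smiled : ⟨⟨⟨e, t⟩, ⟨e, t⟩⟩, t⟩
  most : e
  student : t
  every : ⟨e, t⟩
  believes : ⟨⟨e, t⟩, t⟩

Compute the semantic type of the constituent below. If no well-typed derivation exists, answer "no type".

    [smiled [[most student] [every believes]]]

At [most student]: neither e nor t can take the other as argument; the node is ill-typed.

no type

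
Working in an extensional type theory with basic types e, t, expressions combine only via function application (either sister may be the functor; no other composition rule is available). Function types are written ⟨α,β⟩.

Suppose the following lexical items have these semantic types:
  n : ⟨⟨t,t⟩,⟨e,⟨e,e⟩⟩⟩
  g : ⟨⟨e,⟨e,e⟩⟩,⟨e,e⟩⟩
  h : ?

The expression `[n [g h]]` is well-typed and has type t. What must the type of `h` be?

At [n [g h]] (required: t): n is ⟨⟨t,t⟩,⟨e,⟨e,e⟩⟩⟩, which is not a function with range t; hence [g h] is the functor — type ⟨⟨⟨t,t⟩,⟨e,⟨e,e⟩⟩⟩,t⟩.
At [g h] (required: ⟨⟨⟨t,t⟩,⟨e,⟨e,e⟩⟩⟩,t⟩): g is ⟨⟨e,⟨e,e⟩⟩,⟨e,e⟩⟩, which is not a function with range ⟨⟨⟨t,t⟩,⟨e,⟨e,e⟩⟩⟩,t⟩; hence h is the functor — type ⟨⟨⟨e,⟨e,e⟩⟩,⟨e,e⟩⟩,⟨⟨⟨t,t⟩,⟨e,⟨e,e⟩⟩⟩,t⟩⟩.

⟨⟨⟨e,⟨e,e⟩⟩,⟨e,e⟩⟩,⟨⟨⟨t,t⟩,⟨e,⟨e,e⟩⟩⟩,t⟩⟩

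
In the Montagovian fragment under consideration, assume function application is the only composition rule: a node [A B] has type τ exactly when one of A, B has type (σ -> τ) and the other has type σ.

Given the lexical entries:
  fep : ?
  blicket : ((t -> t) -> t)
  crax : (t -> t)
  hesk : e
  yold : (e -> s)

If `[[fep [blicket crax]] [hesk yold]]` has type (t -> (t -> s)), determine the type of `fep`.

[[fep [blicket crax]] [hesk yold]] is required to be (t -> (t -> s)). [hesk yold] : s cannot yield (t -> (t -> s)) as functor, so [fep [blicket crax]] : (s -> (t -> (t -> s))).
[fep [blicket crax]] is required to be (s -> (t -> (t -> s))). [blicket crax] : t cannot yield (s -> (t -> (t -> s))) as functor, so fep : (t -> (s -> (t -> (t -> s)))).

(t -> (s -> (t -> (t -> s))))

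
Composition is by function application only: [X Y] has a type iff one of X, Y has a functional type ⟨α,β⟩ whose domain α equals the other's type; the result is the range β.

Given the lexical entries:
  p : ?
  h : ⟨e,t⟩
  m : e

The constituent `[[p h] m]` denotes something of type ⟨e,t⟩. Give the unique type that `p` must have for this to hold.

For [[p h] m] to have type ⟨e,t⟩ with m of type e, [p h] must be the function: [p h] : ⟨e,⟨e,t⟩⟩.
For [p h] to have type ⟨e,⟨e,t⟩⟩ with h of type ⟨e,t⟩, p must be the function: p : ⟨⟨e,t⟩,⟨e,⟨e,t⟩⟩⟩.

⟨⟨e,t⟩,⟨e,⟨e,t⟩⟩⟩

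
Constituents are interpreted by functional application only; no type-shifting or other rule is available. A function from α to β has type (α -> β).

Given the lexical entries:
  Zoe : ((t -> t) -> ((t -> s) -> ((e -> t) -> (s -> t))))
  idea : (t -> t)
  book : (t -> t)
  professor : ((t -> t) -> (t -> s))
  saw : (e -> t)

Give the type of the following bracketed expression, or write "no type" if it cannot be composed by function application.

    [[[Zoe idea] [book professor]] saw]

(s -> t)

[Zoe idea]: ((t -> t) -> ((t -> s) -> ((e -> t) -> (s -> t)))) applied to (t -> t) yields ((t -> s) -> ((e -> t) -> (s -> t))).
[book professor]: ((t -> t) -> (t -> s)) applied to (t -> t) yields (t -> s).
[[Zoe idea] [book professor]]: ((t -> s) -> ((e -> t) -> (s -> t))) applied to (t -> s) yields ((e -> t) -> (s -> t)).
[[[Zoe idea] [book professor]] saw]: ((e -> t) -> (s -> t)) applied to (e -> t) yields (s -> t).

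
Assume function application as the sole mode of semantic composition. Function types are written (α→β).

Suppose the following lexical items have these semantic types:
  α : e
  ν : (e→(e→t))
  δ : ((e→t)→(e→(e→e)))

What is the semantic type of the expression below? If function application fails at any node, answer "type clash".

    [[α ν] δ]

(e→(e→e))

[α ν]: ν is (e→(e→t)), α is e; result (e→t).
[[α ν] δ]: δ is ((e→t)→(e→(e→e))), [α ν] is (e→t); result (e→(e→e)).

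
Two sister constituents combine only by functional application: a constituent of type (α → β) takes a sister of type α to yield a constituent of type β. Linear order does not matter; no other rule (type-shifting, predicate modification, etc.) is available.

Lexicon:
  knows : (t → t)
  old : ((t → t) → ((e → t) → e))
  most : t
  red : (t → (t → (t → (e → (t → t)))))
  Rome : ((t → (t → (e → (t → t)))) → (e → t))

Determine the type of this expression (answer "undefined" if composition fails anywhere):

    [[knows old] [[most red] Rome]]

e

[knows old]: ((t → t) → ((e → t) → e)) applied to (t → t) yields ((e → t) → e).
[most red]: (t → (t → (t → (e → (t → t))))) applied to t yields (t → (t → (e → (t → t)))).
[[most red] Rome]: ((t → (t → (e → (t → t)))) → (e → t)) applied to (t → (t → (e → (t → t)))) yields (e → t).
[[knows old] [[most red] Rome]]: ((e → t) → e) applied to (e → t) yields e.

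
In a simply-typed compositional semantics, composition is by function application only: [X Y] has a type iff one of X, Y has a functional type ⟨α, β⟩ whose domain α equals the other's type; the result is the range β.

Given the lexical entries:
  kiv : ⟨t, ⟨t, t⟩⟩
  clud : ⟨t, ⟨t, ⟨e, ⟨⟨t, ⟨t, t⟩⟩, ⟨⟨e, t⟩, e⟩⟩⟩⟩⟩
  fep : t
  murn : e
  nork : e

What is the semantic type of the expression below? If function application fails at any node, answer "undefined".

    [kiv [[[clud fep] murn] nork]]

[clud fep]: functor clud : ⟨t, ⟨t, ⟨e, ⟨⟨t, ⟨t, t⟩⟩, ⟨⟨e, t⟩, e⟩⟩⟩⟩⟩, argument fep : t; result ⟨t, ⟨e, ⟨⟨t, ⟨t, t⟩⟩, ⟨⟨e, t⟩, e⟩⟩⟩⟩.
[[clud fep] murn]: ⟨t, ⟨e, ⟨⟨t, ⟨t, t⟩⟩, ⟨⟨e, t⟩, e⟩⟩⟩⟩ with e — neither is a function whose domain matches the other; composition fails here.

undefined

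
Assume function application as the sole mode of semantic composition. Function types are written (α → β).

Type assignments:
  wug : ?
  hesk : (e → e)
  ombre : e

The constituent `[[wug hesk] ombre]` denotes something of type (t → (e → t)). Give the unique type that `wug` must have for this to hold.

[[wug hesk] ombre] is required to be (t → (e → t)). ombre : e cannot yield (t → (e → t)) as functor, so [wug hesk] : (e → (t → (e → t))).
[wug hesk] is required to be (e → (t → (e → t))). hesk : (e → e) cannot yield (e → (t → (e → t))) as functor, so wug : ((e → e) → (e → (t → (e → t)))).

((e → e) → (e → (t → (e → t))))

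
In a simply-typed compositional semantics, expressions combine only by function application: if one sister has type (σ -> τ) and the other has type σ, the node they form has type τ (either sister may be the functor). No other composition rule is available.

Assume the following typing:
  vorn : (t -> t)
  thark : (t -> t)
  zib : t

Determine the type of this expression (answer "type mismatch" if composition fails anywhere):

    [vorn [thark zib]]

[thark zib]: thark is (t -> t), zib is t; result t.
[vorn [thark zib]]: vorn is (t -> t), [thark zib] is t; result t.

t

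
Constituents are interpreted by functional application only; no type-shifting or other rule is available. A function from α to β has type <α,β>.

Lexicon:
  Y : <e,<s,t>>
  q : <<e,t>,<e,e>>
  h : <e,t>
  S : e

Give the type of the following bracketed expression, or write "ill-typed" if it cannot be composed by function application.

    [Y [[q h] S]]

[q h]: <<e,t>,<e,e>> applied to <e,t> yields <e,e>.
[[q h] S]: <e,e> applied to e yields e.
[Y [[q h] S]]: <e,<s,t>> applied to e yields <s,t>.

<s,t>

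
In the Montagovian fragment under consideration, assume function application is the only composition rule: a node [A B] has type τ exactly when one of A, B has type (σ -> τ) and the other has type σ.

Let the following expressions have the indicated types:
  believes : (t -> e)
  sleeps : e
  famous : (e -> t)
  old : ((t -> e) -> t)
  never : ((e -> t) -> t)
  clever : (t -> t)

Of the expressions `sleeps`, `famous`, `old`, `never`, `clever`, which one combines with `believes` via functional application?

sleeps : e — no; believes wants t, and sleeps wants nothing (atomic).
famous : (e -> t) — no; believes wants t, and famous wants e.
old — combines: old : ((t -> e) -> t) takes believes : (t -> e) as argument, giving t.
never : ((e -> t) -> t) — no; believes wants t, and never wants (e -> t).
clever : (t -> t) — no; believes wants t, and clever wants t.

old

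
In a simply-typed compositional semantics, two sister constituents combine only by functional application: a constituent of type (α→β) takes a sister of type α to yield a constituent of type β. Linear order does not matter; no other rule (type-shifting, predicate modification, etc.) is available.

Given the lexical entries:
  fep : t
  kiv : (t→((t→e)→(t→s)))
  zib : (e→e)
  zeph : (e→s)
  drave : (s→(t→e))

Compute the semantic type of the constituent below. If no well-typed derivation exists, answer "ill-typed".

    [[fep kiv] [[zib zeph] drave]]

ill-typed

[fep kiv]: kiv is (t→((t→e)→(t→s))), fep is t; result ((t→e)→(t→s)).
[zib zeph]: (e→e) and (e→s) cannot combine by function application — type clash.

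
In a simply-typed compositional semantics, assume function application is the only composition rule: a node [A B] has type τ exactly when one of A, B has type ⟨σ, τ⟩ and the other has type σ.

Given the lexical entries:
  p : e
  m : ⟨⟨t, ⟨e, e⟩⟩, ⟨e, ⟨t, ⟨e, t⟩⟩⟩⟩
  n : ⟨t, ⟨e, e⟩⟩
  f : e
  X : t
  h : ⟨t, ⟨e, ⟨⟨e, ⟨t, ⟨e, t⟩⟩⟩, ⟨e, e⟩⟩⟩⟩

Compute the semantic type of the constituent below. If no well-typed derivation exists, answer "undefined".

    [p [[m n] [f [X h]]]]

[m n]: functor m : ⟨⟨t, ⟨e, e⟩⟩, ⟨e, ⟨t, ⟨e, t⟩⟩⟩⟩, argument n : ⟨t, ⟨e, e⟩⟩; result ⟨e, ⟨t, ⟨e, t⟩⟩⟩.
[X h]: functor h : ⟨t, ⟨e, ⟨⟨e, ⟨t, ⟨e, t⟩⟩⟩, ⟨e, e⟩⟩⟩⟩, argument X : t; result ⟨e, ⟨⟨e, ⟨t, ⟨e, t⟩⟩⟩, ⟨e, e⟩⟩⟩.
[f [X h]]: functor [X h] : ⟨e, ⟨⟨e, ⟨t, ⟨e, t⟩⟩⟩, ⟨e, e⟩⟩⟩, argument f : e; result ⟨⟨e, ⟨t, ⟨e, t⟩⟩⟩, ⟨e, e⟩⟩.
[[m n] [f [X h]]]: functor [f [X h]] : ⟨⟨e, ⟨t, ⟨e, t⟩⟩⟩, ⟨e, e⟩⟩, argument [m n] : ⟨e, ⟨t, ⟨e, t⟩⟩⟩; result ⟨e, e⟩.
[p [[m n] [f [X h]]]]: functor [[m n] [f [X h]]] : ⟨e, e⟩, argument p : e; result e.

e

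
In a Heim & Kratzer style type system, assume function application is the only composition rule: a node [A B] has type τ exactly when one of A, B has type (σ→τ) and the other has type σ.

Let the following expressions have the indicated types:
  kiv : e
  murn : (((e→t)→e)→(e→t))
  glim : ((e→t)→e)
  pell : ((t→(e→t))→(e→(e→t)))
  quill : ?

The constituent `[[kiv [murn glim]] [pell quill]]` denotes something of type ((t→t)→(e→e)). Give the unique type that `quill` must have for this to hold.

(((t→(e→t))→(e→(e→t)))→(t→((t→t)→(e→e))))

[[kiv [murn glim]] [pell quill]] is required to be ((t→t)→(e→e)). [kiv [murn glim]] : t cannot yield ((t→t)→(e→e)) as functor, so [pell quill] : (t→((t→t)→(e→e))).
[pell quill] is required to be (t→((t→t)→(e→e))). pell : ((t→(e→t))→(e→(e→t))) cannot yield (t→((t→t)→(e→e))) as functor, so quill : (((t→(e→t))→(e→(e→t)))→(t→((t→t)→(e→e)))).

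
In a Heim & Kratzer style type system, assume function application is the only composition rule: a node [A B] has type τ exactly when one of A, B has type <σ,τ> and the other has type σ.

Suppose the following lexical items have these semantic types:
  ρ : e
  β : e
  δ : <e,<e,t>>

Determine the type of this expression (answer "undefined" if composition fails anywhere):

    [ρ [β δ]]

t

[β δ]: functor δ : <e,<e,t>>, argument β : e; result <e,t>.
[ρ [β δ]]: functor [β δ] : <e,t>, argument ρ : e; result t.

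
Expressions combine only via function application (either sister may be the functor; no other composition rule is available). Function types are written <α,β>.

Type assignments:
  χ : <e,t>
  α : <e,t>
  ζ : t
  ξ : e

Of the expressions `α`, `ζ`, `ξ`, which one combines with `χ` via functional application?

ξ

α : <e,t> — neither side's domain matches the other.
ζ : t — neither side's domain matches the other.
ξ — combines: χ : <e,t> takes ξ : e as argument, giving t.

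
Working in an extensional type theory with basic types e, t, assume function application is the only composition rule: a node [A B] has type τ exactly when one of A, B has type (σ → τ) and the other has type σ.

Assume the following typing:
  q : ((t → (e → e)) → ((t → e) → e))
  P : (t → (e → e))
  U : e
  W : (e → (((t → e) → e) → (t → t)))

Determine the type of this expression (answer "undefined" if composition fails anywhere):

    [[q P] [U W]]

[q P] — q of type ((t → (e → e)) → ((t → e) → e)) combines with P of type (t → (e → e)): type ((t → e) → e).
[U W] — W of type (e → (((t → e) → e) → (t → t))) combines with U of type e: type (((t → e) → e) → (t → t)).
[[q P] [U W]] — [U W] of type (((t → e) → e) → (t → t)) combines with [q P] of type ((t → e) → e): type (t → t).

(t → t)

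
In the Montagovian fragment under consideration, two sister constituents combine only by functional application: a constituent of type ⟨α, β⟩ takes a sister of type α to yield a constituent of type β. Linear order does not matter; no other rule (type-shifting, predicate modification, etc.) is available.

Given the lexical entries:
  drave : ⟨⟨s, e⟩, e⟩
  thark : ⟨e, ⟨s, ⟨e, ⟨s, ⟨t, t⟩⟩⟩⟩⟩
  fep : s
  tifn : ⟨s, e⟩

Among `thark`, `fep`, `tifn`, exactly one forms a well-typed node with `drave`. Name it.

tifn

thark : ⟨e, ⟨s, ⟨e, ⟨s, ⟨t, t⟩⟩⟩⟩⟩ — neither side's domain matches the other.
fep : s — neither side's domain matches the other.
tifn — combines: drave : ⟨⟨s, e⟩, e⟩ takes tifn : ⟨s, e⟩ as argument, giving e.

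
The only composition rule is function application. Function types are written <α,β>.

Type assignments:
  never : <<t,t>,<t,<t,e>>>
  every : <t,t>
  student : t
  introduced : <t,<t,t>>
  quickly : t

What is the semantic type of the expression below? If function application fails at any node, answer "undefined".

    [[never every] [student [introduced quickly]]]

[never every]: <<t,t>,<t,<t,e>>> applied to <t,t> yields <t,<t,e>>.
[introduced quickly]: <t,<t,t>> applied to t yields <t,t>.
[student [introduced quickly]]: <t,t> applied to t yields t.
[[never every] [student [introduced quickly]]]: <t,<t,e>> applied to t yields <t,e>.

<t,e>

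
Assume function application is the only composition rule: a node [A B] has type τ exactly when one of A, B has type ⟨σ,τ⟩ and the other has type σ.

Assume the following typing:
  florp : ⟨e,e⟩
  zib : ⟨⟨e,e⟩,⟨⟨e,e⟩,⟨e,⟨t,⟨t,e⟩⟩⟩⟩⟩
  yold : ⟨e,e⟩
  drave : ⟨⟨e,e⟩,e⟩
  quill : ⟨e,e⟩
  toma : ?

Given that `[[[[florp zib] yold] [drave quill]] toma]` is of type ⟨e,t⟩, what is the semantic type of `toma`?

⟨⟨t,⟨t,e⟩⟩,⟨e,t⟩⟩

[[[[florp zib] yold] [drave quill]] toma] must have type ⟨e,t⟩. The sister [[[florp zib] yold] [drave quill]] has type ⟨t,⟨t,e⟩⟩; that is not a function onto ⟨e,t⟩, so toma must be the functor, of type ⟨⟨t,⟨t,e⟩⟩,⟨e,t⟩⟩.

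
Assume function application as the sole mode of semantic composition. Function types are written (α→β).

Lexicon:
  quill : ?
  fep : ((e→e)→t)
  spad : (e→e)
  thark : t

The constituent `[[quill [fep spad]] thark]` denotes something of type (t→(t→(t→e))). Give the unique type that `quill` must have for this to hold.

(t→(t→(t→(t→(t→e)))))

At [[quill [fep spad]] thark] (required: (t→(t→(t→e)))): thark is t, which is not a function with range (t→(t→(t→e))); hence [quill [fep spad]] is the functor — type (t→(t→(t→(t→e)))).
At [quill [fep spad]] (required: (t→(t→(t→(t→e))))): [fep spad] is t, which is not a function with range (t→(t→(t→(t→e)))); hence quill is the functor — type (t→(t→(t→(t→(t→e))))).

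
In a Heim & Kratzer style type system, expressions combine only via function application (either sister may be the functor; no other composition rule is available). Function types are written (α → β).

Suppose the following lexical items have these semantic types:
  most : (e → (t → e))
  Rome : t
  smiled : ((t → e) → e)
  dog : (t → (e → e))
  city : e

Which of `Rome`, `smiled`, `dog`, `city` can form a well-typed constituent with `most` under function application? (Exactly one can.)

city

Rome : t — most needs e; Rome needs nothing (atomic); neither fits.
smiled : ((t → e) → e) — most needs e; smiled needs (t → e); neither fits.
dog : (t → (e → e)) — most needs e; dog needs t; neither fits.
city — combines: most : (e → (t → e)) takes city : e as argument, giving (t → e).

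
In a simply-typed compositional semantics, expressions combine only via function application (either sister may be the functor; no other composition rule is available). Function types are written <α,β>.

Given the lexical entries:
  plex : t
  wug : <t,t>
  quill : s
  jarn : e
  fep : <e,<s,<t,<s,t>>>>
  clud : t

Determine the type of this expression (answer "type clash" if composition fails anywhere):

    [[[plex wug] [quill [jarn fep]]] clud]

type clash

[plex wug]: wug is <t,t>, plex is t; result t.
[jarn fep]: fep is <e,<s,<t,<s,t>>>>, jarn is e; result <s,<t,<s,t>>>.
[quill [jarn fep]]: [jarn fep] is <s,<t,<s,t>>>, quill is s; result <t,<s,t>>.
[[plex wug] [quill [jarn fep]]]: [quill [jarn fep]] is <t,<s,t>>, [plex wug] is t; result <s,t>.
[[[plex wug] [quill [jarn fep]]] clud]: <s,t> and t cannot combine by function application — type clash.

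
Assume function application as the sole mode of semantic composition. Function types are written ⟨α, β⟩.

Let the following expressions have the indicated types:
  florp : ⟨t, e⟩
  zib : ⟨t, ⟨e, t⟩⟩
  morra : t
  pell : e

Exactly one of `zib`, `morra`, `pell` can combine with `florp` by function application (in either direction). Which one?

morra

zib : ⟨t, ⟨e, t⟩⟩ — florp needs t; zib needs t; neither fits.
morra — combines: florp : ⟨t, e⟩ takes morra : t as argument, giving e.
pell : e — florp needs t; pell needs nothing (atomic); neither fits.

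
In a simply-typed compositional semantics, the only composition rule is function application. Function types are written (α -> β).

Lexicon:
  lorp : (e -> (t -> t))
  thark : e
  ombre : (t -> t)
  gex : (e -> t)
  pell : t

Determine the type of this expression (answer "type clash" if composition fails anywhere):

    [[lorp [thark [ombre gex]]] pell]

[ombre gex]: (t -> t) with (e -> t) — neither is a function whose domain matches the other; composition fails here.

type clash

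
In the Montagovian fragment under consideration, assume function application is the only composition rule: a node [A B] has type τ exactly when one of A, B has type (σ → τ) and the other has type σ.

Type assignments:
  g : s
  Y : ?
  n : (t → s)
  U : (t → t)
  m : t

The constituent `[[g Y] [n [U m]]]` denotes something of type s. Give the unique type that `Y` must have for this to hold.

(s → (s → s))

[[g Y] [n [U m]]] is required to be s. [n [U m]] : s cannot yield s as functor, so [g Y] : (s → s).
[g Y] is required to be (s → s). g : s cannot yield (s → s) as functor, so Y : (s → (s → s)).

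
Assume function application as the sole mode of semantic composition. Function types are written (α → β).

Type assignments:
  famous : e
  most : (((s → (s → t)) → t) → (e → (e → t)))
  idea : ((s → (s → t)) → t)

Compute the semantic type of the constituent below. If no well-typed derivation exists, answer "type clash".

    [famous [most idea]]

[most idea]: functor most : (((s → (s → t)) → t) → (e → (e → t))), argument idea : ((s → (s → t)) → t); result (e → (e → t)).
[famous [most idea]]: functor [most idea] : (e → (e → t)), argument famous : e; result (e → t).

(e → t)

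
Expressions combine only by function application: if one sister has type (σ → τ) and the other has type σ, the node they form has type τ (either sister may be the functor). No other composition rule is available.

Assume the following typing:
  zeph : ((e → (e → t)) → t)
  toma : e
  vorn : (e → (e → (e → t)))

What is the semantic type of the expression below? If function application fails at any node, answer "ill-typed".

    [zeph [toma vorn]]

t

[toma vorn]: (e → (e → (e → t))) applied to e yields (e → (e → t)).
[zeph [toma vorn]]: ((e → (e → t)) → t) applied to (e → (e → t)) yields t.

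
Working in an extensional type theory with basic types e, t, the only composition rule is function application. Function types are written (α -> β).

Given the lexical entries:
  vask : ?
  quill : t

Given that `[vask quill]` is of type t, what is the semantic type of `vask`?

(t -> t)

At [vask quill] (required: t): quill is t, which is not a function with range t; hence vask is the functor — type (t -> t).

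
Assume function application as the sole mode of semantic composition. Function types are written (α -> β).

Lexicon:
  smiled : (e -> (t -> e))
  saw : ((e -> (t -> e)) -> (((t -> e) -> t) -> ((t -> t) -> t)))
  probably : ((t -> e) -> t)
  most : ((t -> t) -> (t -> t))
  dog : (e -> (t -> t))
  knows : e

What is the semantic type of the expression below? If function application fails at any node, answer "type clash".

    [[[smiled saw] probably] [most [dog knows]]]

t

[smiled saw]: functor saw : ((e -> (t -> e)) -> (((t -> e) -> t) -> ((t -> t) -> t))), argument smiled : (e -> (t -> e)); result (((t -> e) -> t) -> ((t -> t) -> t)).
[[smiled saw] probably]: functor [smiled saw] : (((t -> e) -> t) -> ((t -> t) -> t)), argument probably : ((t -> e) -> t); result ((t -> t) -> t).
[dog knows]: functor dog : (e -> (t -> t)), argument knows : e; result (t -> t).
[most [dog knows]]: functor most : ((t -> t) -> (t -> t)), argument [dog knows] : (t -> t); result (t -> t).
[[[smiled saw] probably] [most [dog knows]]]: functor [[smiled saw] probably] : ((t -> t) -> t), argument [most [dog knows]] : (t -> t); result t.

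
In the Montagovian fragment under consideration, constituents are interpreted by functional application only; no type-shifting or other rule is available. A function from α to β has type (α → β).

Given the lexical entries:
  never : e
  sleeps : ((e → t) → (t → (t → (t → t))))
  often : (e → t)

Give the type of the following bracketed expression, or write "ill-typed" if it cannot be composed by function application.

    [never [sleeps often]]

[sleeps often]: ((e → t) → (t → (t → (t → t)))) applied to (e → t) yields (t → (t → (t → t))).
At [never [sleeps often]]: neither e nor (t → (t → (t → t))) can take the other as argument; the node is ill-typed.

ill-typed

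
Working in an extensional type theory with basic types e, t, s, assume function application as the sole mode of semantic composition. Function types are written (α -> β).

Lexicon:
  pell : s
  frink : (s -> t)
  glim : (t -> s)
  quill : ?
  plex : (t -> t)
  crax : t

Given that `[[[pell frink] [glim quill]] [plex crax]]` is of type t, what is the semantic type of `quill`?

At [[[pell frink] [glim quill]] [plex crax]] (required: t): [plex crax] is t, which is not a function with range t; hence [[pell frink] [glim quill]] is the functor — type (t -> t).
At [[pell frink] [glim quill]] (required: (t -> t)): [pell frink] is t, which is not a function with range (t -> t); hence [glim quill] is the functor — type (t -> (t -> t)).
At [glim quill] (required: (t -> (t -> t))): glim is (t -> s), which is not a function with range (t -> (t -> t)); hence quill is the functor — type ((t -> s) -> (t -> (t -> t))).

((t -> s) -> (t -> (t -> t)))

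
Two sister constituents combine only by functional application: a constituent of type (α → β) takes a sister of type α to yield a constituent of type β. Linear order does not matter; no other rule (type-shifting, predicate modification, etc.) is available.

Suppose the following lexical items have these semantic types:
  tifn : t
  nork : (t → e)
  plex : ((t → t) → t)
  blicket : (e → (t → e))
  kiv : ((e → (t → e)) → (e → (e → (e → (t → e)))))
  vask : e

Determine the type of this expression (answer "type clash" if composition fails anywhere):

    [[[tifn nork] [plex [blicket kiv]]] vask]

[tifn nork]: nork is (t → e), tifn is t; result e.
[blicket kiv]: kiv is ((e → (t → e)) → (e → (e → (e → (t → e))))), blicket is (e → (t → e)); result (e → (e → (e → (t → e)))).
[plex [blicket kiv]]: ((t → t) → t) and (e → (e → (e → (t → e)))) cannot combine by function application — type clash.

type clash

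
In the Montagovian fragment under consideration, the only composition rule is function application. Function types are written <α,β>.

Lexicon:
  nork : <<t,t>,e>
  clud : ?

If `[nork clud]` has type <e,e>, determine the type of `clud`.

<<<t,t>,e>,<e,e>>

At [nork clud] (required: <e,e>): nork is <<t,t>,e>, which is not a function with range <e,e>; hence clud is the functor — type <<<t,t>,e>,<e,e>>.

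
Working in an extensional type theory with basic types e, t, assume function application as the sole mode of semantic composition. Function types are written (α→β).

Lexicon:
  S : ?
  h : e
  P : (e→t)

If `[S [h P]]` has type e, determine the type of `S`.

(t→e)

For [S [h P]] to have type e with [h P] of type t, S must be the function: S : (t→e).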